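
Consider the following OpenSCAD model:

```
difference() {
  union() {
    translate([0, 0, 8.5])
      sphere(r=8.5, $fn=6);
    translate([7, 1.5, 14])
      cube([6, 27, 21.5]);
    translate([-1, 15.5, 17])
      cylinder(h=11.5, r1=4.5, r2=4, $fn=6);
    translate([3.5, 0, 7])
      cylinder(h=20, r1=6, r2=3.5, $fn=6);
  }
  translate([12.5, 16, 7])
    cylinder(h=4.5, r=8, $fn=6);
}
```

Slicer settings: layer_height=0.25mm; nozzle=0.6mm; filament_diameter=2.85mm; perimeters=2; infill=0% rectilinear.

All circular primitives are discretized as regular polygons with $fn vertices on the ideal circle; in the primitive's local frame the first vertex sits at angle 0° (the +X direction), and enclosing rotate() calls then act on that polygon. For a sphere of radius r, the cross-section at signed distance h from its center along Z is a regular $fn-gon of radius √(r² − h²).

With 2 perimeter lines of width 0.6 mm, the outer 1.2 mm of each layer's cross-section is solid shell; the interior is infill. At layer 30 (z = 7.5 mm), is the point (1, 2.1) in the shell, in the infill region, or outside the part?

infill

At z = 7.5 mm: the sphere: section is a regular 6-gon, circumradius = √(r²−h²) = √(8.5²−1²) = 8.441; the cube at (7, 1.5) is absent (z outside [14, 35.5]); the cone at (-1, 15.5) is absent (z outside [17, 28.5]); the cone at (3.5, 0): at t=0.025 of its height the radius interpolates to r₁+(r₂−r₁)t = 5.938, giving a regular 6-gon of that circumradius; Taking the union: the regions partially overlap (shared area 81.34 mm²), so overlapping operands fuse into one piece — 1 connected region; the cylinder at (12.5, 16): section is a regular 6-gon, circumradius r=8; After the difference (first − rest): starting from that combined region, the r=8 cylinder at (12.5, 16) misses the remaining region (no effect) — 1 connected region. Overall, the cross-section is a single solid region. The nearest boundary edge runs (-4.22, 7.31)→(4.22, 7.31); distance from the point to it = 5.21 mm. The point is inside the cross-section and 5.21 mm from the nearest boundary — more than the 1.2 mm shell width (2 × 0.6), so it's in the infill interior.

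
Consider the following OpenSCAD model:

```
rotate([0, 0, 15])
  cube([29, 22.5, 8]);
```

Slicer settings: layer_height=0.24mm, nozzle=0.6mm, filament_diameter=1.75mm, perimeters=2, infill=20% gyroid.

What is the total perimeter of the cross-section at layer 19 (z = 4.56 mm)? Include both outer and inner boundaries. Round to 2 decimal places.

At z = 4.56 mm: the cube (footprint 29×22.5) is included at this height (perimeter 103.00 mm); (whole slice rotated 15° about Z — lengths, areas and connectivity unchanged). Overall, the cross-section is a single solid region. Total boundary length (outer) = 103.00 mm.

103.00 mm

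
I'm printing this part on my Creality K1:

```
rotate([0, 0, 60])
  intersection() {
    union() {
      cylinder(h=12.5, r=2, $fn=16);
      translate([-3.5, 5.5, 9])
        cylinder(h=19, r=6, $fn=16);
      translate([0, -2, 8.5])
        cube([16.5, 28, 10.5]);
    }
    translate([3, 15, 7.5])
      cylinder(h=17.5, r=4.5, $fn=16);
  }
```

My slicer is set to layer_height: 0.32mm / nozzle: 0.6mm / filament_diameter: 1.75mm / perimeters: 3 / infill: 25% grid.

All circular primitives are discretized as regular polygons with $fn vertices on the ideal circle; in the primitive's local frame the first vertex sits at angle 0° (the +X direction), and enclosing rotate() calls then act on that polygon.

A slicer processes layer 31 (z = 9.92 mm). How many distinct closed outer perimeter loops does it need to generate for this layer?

1

At z = 9.92 mm: the r=2 cylinder contributes a regular 16-gon of circumradius 2; the r=6 cylinder at (-3.5, 5.5) contributes a regular 16-gon of circumradius 6; the cube at (0, -2) is present — its section is the full 16.5×28 rectangle; Taking the union: the regions partially overlap (shared area 25.07 mm²), so overlapping operands fuse into one piece — 1 connected region; the r=4.5 cylinder at (3, 15) contributes a regular 16-gon of circumradius 4.5; Taking the intersection: the r=4.5 cylinder at (3, 15) partially overlaps that combined region; clipping to the common part keeps 55.44 mm² — 1 connected region; (rotated 60° about Z; rotation is an isometry so areas/perimeters/island counts are preserved). The result has 1 disconnected region.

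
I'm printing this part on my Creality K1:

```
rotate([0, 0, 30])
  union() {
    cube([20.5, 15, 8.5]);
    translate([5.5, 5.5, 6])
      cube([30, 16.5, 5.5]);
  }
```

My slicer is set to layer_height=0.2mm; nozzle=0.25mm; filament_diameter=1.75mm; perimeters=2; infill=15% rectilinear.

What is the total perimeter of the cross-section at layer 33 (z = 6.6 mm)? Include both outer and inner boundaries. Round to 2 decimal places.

At z = 6.6 mm: the cube is present — its section is the full 20.5×15 rectangle (perimeter 71.00 mm); the 30×16.5 cube at (5.5, 5.5) contributes its full rectangle (perimeter 93.00 mm); Merging all regions: the regions partially overlap (shared area 142.50 mm²), so the edge portions inside another operand are dropped and the merged outline is re-measured after clipping — boundary = 115.00 mm; (whole slice rotated 30° about Z — lengths, areas and connectivity unchanged). Overall, the cross-section is a single solid region. Total boundary length (outer) = 115.00 mm.

115.00 mm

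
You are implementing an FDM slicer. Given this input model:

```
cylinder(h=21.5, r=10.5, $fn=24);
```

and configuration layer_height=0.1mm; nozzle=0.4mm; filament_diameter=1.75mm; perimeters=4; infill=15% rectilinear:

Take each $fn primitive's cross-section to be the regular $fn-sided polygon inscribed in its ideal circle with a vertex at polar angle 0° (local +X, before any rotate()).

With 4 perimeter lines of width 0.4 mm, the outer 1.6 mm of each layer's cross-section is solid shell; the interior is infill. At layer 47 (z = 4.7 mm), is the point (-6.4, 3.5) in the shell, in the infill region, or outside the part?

infill

At z = 4.7 mm: the cylinder: section is a regular 24-gon, circumradius r=10.5. Overall, the cross-section is a single solid region. The nearest boundary edge runs (-9.09, 5.25)→(-10.14, 2.72); distance from the point to it = 3.16 mm. The point is inside the cross-section and 3.16 mm from the nearest boundary — more than the 1.6 mm shell width (4 × 0.4), so it's in the infill interior.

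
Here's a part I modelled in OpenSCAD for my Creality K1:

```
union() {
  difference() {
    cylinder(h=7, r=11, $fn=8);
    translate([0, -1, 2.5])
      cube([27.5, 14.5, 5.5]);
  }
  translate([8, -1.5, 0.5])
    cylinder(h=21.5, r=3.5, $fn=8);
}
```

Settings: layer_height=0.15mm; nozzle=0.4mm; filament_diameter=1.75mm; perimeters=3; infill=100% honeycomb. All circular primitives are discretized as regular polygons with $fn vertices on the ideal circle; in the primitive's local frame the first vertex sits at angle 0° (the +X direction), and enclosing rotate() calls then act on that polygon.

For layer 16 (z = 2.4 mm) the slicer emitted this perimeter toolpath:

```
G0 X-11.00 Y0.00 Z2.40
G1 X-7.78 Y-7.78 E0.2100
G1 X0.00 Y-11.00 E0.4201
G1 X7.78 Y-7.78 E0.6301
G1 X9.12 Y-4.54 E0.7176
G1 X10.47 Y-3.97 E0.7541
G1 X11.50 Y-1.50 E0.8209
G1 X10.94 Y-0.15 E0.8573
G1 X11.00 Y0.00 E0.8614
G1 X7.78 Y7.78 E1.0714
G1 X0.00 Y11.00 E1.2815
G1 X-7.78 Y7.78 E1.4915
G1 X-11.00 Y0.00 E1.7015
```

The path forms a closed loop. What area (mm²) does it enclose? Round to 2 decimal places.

346.15 mm²

Apply the shoelace formula to the sequence of (X, Y) vertices; enclosed area = 346.15 mm².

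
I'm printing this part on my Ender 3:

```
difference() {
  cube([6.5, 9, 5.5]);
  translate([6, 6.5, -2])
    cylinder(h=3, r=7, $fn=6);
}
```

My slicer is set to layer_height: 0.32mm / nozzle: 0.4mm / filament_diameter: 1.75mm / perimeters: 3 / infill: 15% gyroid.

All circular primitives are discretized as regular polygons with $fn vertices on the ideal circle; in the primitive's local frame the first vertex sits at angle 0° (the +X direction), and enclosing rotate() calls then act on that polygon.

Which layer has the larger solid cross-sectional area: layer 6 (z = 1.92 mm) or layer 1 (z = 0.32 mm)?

layer 6 (z = 1.92 mm)

Layer 6 (z = 1.92): the cube is present — its section is the full 6.5×9 rectangle (area 58.50 mm²); the cylinder at (6, 6.5) is absent (z outside [-2, 1]); Taking the first minus the rest: none of the subtracted shapes is present at this height, so the 6.5×9 cube is unchanged — area = 58.50 mm². So its area = 58.50 mm². Layer 1 (z = 0.32): the 6.5×9 cube contributes its full rectangle (area 58.50 mm²); the r=7 cylinder at (6, 6.5) gives a regular 6-gon of circumradius 7 (constant along its height) (area = (6/2)·7.000²·sin(360°/6) = 127.31 mm²); After the difference (first − rest): starting from the 6.5×9 cube (58.50 mm²), the r=7 cylinder at (6, 6.5) partially overlaps it — only the 50.07 mm² overlap (of its 127.31 mm²) is removed, clipping the outline — area = 8.43 mm². So its area = 8.43 mm². Layer 6 is larger (58.50 vs 8.43 mm²).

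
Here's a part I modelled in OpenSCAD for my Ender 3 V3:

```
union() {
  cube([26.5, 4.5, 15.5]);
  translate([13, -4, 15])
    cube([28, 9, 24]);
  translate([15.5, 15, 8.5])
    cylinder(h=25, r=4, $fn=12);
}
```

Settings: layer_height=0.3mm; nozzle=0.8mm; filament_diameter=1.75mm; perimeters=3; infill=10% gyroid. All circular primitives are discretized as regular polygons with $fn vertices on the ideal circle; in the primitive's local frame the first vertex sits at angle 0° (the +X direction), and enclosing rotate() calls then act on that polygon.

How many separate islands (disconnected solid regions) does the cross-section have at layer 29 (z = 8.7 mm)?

At z = 8.7 mm: the cube (footprint 26.5×4.5) is included at this height; the cube at (13, -4) does not reach this height (z outside [15, 39]); the r=4 cylinder at (15.5, 15) gives a regular 12-gon of circumradius 4 (constant along its height); Merging all regions: the 2 present regions are separate (no shared area or edge), so areas and boundary lengths simply add and each stays a separate island — 2 connected regions. Overall, the cross-section has 2 separate islands. Island count = 2.

2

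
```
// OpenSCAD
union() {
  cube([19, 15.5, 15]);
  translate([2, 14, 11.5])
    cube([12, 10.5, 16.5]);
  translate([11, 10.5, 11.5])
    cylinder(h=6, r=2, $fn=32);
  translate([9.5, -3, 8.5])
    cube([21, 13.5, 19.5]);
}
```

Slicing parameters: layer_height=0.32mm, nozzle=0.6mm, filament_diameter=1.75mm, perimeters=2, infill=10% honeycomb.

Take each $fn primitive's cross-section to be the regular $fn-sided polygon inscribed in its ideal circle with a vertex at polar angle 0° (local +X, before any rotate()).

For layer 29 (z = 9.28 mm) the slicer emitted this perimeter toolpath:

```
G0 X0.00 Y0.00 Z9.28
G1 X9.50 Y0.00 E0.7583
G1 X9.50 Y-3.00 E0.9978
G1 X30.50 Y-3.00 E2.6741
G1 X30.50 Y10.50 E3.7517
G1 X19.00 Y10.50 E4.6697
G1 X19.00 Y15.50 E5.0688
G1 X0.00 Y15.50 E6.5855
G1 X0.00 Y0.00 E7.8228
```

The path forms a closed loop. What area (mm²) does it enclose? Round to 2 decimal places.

478.25 mm²

Apply the shoelace formula to the sequence of (X, Y) vertices; enclosed area = 478.25 mm².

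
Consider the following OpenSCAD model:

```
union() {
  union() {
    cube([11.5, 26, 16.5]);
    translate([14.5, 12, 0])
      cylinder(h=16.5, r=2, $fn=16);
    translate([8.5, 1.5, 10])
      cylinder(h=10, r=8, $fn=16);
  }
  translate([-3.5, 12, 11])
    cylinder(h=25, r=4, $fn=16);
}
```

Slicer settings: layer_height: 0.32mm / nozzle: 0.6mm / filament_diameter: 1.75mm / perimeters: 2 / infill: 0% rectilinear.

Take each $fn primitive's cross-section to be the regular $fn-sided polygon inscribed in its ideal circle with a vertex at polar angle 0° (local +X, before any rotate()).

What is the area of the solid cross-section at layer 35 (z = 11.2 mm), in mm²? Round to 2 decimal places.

At z = 11.2 mm: the 11.5×26 cube contributes its full rectangle (area 299.00 mm²); the r=2 cylinder at (14.5, 12) gives a regular 16-gon of circumradius 2 (constant along its height) (area = (16/2)·2.000²·sin(360°/16) = 12.25 mm²); the r=8 cylinder at (8.5, 1.5) contributes a regular 16-gon of circumradius 8 (area = (16/2)·8.000²·sin(360°/16) = 195.93 mm²); Taking the union: the regions partially overlap — summed areas 507.18 mm² minus the doubly-counted overlap 88.36 mm² gives 418.82 mm² — area = 418.82 mm²; the r=4 cylinder at (-3.5, 12) gives a regular 16-gon of circumradius 4 (constant along its height) (area = (16/2)·4.000²·sin(360°/16) = 48.98 mm²); Taking the union: the regions partially overlap — summed areas 467.80 mm² minus the doubly-counted overlap 1.12 mm² gives 466.68 mm² — area = 466.68 mm². Overall, the cross-section has 2 separate islands. Net area = 466.68 mm².

466.68 mm²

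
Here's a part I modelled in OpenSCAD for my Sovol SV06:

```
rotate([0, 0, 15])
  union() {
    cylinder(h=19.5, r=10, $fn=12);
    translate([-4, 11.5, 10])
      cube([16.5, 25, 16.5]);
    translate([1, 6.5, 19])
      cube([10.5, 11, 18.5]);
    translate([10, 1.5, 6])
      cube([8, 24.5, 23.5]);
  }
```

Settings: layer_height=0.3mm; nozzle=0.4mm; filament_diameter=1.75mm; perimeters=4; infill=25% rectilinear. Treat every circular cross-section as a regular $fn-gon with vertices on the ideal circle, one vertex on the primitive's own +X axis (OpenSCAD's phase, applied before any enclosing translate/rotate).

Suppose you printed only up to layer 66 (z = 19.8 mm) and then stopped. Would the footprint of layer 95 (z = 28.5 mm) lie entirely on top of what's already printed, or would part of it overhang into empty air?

Compare the two slices. At z = 19.8: the cylinder does not reach this height (z outside [0, 19.5]); the cube at (-4, 11.5) is present — its section is the full 16.5×25 rectangle (area 412.50 mm²); the 10.5×11 cube at (1, 6.5) contributes its full rectangle (area 115.50 mm²); the cube at (10, 1.5) (footprint 8×24.5) is included at this height (area 196.00 mm²); Taking the union: the regions partially overlap — summed areas 724.00 mm² minus the doubly-counted overlap 106.75 mm² gives 617.25 mm² — area = 617.25 mm²; (whole slice rotated 15° about Z — lengths, areas and connectivity unchanged). At z = 28.5: the cylinder is absent (z outside [0, 19.5]); the cube at (-4, 11.5) is not intersected at this z (z outside [10, 26.5]); the cube at (1, 6.5) is present — its section is the full 10.5×11 rectangle (area 115.50 mm²); the cube at (10, 1.5) (footprint 8×24.5) is included at this height (area 196.00 mm²); Combining (union): the regions partially overlap — summed areas 311.50 mm² minus the doubly-counted overlap 16.50 mm² gives 295.00 mm² — area = 295.00 mm²; (whole slice rotated 15° about Z — lengths, areas and connectivity unchanged). Checking containment: the cross-section at z = 28.5 is a subset of the cross-section at z = 19.8.

entirely on top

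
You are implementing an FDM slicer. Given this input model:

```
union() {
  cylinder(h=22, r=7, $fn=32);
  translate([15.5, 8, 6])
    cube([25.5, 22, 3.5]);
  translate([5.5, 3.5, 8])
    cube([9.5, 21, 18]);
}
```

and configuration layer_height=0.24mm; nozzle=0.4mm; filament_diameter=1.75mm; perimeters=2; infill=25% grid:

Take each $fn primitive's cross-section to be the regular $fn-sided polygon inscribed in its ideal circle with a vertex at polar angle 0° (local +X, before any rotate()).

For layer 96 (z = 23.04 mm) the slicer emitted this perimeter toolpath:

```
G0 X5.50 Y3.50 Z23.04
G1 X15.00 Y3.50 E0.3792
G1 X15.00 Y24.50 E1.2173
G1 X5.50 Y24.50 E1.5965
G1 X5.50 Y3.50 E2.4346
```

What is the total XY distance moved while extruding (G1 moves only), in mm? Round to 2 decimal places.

61.00 mm

Sum the Euclidean lengths of each G1 segment: total = 61.00 mm.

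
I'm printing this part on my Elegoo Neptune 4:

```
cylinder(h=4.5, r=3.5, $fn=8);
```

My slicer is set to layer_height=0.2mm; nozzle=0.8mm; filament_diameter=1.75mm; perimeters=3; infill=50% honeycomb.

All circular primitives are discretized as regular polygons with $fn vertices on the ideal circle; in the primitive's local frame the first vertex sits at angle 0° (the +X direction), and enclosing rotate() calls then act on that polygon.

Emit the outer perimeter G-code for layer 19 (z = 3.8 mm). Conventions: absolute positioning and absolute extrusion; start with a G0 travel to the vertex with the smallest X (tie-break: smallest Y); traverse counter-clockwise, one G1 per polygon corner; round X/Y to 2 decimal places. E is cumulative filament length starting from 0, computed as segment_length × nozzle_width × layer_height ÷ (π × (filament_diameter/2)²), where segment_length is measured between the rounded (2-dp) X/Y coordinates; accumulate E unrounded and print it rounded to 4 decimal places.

At z = 3.8 mm: the r=3.5 cylinder contributes a regular 8-gon of circumradius 3.5. The outline is a single polygon with 8 vertices. Extrusion per mm of travel: 0.8 × 0.2 / (π × 0.875²) = 0.066520. Accumulating E over each segment gives final E = 1.4241.

G0 X-3.50 Y0.00 Z3.80
G1 X-2.47 Y-2.47 E0.1780
G1 X0.00 Y-3.50 E0.3560
G1 X2.47 Y-2.47 E0.5341
G1 X3.50 Y0.00 E0.7121
G1 X2.47 Y2.47 E0.8901
G1 X0.00 Y3.50 E1.0681
G1 X-2.47 Y2.47 E1.2461
G1 X-3.50 Y0.00 E1.4241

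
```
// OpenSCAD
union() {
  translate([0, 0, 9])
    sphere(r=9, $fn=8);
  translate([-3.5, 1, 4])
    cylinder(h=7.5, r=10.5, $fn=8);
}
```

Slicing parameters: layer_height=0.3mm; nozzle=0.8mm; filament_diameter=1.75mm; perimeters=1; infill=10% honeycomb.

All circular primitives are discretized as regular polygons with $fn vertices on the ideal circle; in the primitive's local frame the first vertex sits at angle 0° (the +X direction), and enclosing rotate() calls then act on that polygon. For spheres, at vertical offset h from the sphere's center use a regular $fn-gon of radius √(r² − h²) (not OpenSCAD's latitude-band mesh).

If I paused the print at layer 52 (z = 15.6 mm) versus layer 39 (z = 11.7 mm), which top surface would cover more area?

Layer 52 (z = 15.6): the r=9 sphere slices to a regular 8-gon of circumradius 6.119 (√(r²−h²) with h=6.6 from center) (area = (8/2)·6.119²·sin(360°/8) = 105.90 mm²); the cylinder at (-3.5, 1) does not reach this height (z outside [4, 11.5]); Combining (union): only the r=9 sphere is present, so the union is just that shape — area = 105.90 mm². So its area = 105.90 mm². Layer 39 (z = 11.7): the r=9 sphere contributes a regular 8-gon of circumradius √(9²−2.7²) = 8.585 (area = (8/2)·8.585²·sin(360°/8) = 208.48 mm²); the cylinder at (-3.5, 1) is absent (z outside [4, 11.5]); Merging all regions: only the r=9 sphere is present, so the union is just that shape — area = 208.48 mm². So its area = 208.48 mm². Layer 39 is larger (208.48 vs 105.90 mm²).

layer 39 (z = 11.7 mm)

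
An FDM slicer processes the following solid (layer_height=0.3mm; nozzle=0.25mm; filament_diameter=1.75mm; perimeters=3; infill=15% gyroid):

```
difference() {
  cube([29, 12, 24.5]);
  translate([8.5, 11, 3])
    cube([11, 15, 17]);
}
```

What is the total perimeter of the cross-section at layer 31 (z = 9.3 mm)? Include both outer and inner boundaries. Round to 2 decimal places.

At z = 9.3 mm: the cube is present — its section is the full 29×12 rectangle (perimeter 82.00 mm); the 11×15 cube at (8.5, 11) contributes its full rectangle (perimeter 52.00 mm); Taking the first minus the rest: starting from the 29×12 cube, the 11×15 cube at (8.5, 11) partially overlaps it — only the 11.00 mm² overlap (of its 165.00 mm²) is removed, clipping the outline — boundary = 84.00 mm. Overall, the cross-section is a single solid region. Total boundary length (outer) = 84.00 mm.

84.00 mm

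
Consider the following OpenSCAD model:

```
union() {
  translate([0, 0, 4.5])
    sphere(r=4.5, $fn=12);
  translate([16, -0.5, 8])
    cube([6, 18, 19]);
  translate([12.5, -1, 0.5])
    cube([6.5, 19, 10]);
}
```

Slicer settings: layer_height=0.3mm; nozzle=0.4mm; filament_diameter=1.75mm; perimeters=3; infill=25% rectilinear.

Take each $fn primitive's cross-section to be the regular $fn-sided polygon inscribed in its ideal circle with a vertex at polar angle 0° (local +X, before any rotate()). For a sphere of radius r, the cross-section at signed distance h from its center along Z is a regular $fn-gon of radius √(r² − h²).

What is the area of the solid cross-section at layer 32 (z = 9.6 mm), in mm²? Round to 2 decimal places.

At z = 9.6 mm: the sphere does not reach this height (|z−center|=5.100 > r=4.5); the 6×18 cube at (16, -0.5) contributes its full rectangle (area 108.00 mm²); the cube at (12.5, -1) is present — its section is the full 6.5×19 rectangle (area 123.50 mm²); Merging all regions: the regions partially overlap — summed areas 231.50 mm² minus the doubly-counted overlap 54.00 mm² gives 177.50 mm² — area = 177.50 mm². Overall, the cross-section is a single solid region. Net area = 177.50 mm².

177.50 mm²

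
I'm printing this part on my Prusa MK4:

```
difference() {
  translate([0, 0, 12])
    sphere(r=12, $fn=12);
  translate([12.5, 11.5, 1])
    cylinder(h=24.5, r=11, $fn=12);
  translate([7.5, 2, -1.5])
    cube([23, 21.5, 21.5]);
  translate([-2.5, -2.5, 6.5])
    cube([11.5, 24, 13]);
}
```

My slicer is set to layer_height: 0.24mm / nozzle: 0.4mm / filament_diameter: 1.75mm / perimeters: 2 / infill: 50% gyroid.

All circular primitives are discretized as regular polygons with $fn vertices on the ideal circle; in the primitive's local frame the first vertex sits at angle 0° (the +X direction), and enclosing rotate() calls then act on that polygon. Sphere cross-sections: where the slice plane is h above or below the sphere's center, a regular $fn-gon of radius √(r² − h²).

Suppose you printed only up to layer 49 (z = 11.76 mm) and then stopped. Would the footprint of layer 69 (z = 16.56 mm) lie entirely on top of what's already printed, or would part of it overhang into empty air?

entirely on top

Compare the two slices. At z = 11.76: the sphere: section is a regular 12-gon, circumradius = √(r²−h²) = √(12²−0.24²) = 11.998 (area = (12/2)·11.998²·sin(360°/12) = 431.83 mm²); the r=11 cylinder at (12.5, 11.5) contributes a regular 12-gon of circumradius 11 (area = (12/2)·11.000²·sin(360°/12) = 363.00 mm²); the 23×21.5 cube at (7.5, 2) contributes its full rectangle (area 494.50 mm²); the 11.5×24 cube at (-2.5, -2.5) contributes its full rectangle (area 276.00 mm²); Taking the first minus the rest: starting from the r=12 sphere (431.83 mm²), the r=11 cylinder at (12.5, 11.5) partially overlaps it — only the 54.85 mm² overlap (of its 363.00 mm²) is removed, clipping the outline; the 23×21.5 cube at (7.5, 2) misses the remaining region (no effect); the 11.5×24 cube at (-2.5, -2.5) partially overlaps it — only the 107.96 mm² overlap (of its 276.00 mm²) is removed, clipping the outline — area = 269.01 mm². At z = 16.56: the r=12 sphere contributes a regular 12-gon of circumradius √(12²−4.56²) = 11.100 (area = (12/2)·11.100²·sin(360°/12) = 369.62 mm²); the cylinder at (12.5, 11.5): section is a regular 12-gon, circumradius r=11 (area = (12/2)·11.000²·sin(360°/12) = 363.00 mm²); the 23×21.5 cube at (7.5, 2) contributes its full rectangle (area 494.50 mm²); the cube at (-2.5, -2.5) is present — its section is the full 11.5×24 rectangle (area 276.00 mm²); Subtracting the remaining from the first: starting from the r=12 sphere (369.62 mm²), the r=11 cylinder at (12.5, 11.5) partially overlaps it — only the 41.47 mm² overlap (of its 363.00 mm²) is removed, clipping the outline; the 23×21.5 cube at (7.5, 2) misses the remaining region (no effect); the 11.5×24 cube at (-2.5, -2.5) partially overlaps it — only the 104.28 mm² overlap (of its 276.00 mm²) is removed, clipping the outline — area = 223.87 mm². Checking containment: the cross-section at z = 16.56 is a subset of the cross-section at z = 11.76.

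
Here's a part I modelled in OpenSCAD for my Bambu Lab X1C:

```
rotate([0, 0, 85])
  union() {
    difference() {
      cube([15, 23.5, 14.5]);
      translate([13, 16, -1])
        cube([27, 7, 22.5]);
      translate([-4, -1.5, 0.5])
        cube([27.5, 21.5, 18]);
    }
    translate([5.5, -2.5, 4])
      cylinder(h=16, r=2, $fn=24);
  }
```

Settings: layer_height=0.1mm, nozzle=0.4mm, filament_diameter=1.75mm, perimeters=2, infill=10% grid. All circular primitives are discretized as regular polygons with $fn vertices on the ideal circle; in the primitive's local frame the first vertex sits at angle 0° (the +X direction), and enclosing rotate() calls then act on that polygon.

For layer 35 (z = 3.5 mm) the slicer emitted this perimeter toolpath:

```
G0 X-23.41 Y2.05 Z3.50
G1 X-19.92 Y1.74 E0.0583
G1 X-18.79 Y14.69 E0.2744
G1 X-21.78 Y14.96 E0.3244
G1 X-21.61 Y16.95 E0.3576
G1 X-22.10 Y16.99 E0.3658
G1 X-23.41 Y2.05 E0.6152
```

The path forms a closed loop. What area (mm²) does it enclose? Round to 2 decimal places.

46.50 mm²

Apply the shoelace formula to the sequence of (X, Y) vertices; enclosed area = 46.50 mm².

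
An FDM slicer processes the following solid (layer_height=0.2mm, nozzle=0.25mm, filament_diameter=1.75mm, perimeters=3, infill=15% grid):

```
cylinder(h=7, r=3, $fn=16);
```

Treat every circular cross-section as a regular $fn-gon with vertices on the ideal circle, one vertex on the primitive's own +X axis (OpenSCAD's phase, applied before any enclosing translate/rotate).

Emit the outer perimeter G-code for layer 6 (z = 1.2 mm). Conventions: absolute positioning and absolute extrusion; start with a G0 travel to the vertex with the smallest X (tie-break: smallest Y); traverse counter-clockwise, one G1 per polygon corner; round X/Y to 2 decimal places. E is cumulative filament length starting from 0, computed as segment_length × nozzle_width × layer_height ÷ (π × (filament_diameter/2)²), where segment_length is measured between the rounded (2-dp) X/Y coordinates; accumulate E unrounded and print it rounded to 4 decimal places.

At z = 1.2 mm: the r=3 cylinder contributes a regular 16-gon of circumradius 3. The outline is a single polygon with 16 vertices. Extrusion per mm of travel: 0.25 × 0.2 / (π × 0.875²) = 0.020788. Accumulating E over each segment gives final E = 0.3892.

G0 X-3.00 Y0.00 Z1.20
G1 X-2.77 Y-1.15 E0.0244
G1 X-2.12 Y-2.12 E0.0487
G1 X-1.15 Y-2.77 E0.0729
G1 X0.00 Y-3.00 E0.0973
G1 X1.15 Y-2.77 E0.1217
G1 X2.12 Y-2.12 E0.1460
G1 X2.77 Y-1.15 E0.1702
G1 X3.00 Y0.00 E0.1946
G1 X2.77 Y1.15 E0.2190
G1 X2.12 Y2.12 E0.2433
G1 X1.15 Y2.77 E0.2675
G1 X0.00 Y3.00 E0.2919
G1 X-1.15 Y2.77 E0.3163
G1 X-2.12 Y2.12 E0.3406
G1 X-2.77 Y1.15 E0.3648
G1 X-3.00 Y0.00 E0.3892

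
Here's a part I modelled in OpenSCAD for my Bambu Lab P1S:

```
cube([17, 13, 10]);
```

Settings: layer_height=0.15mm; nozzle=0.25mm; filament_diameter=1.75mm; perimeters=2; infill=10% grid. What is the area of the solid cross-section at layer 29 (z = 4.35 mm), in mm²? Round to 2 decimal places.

221.00 mm²

At z = 4.35 mm: the cube is present — its section is the full 17×13 rectangle (area 221.00 mm²). Overall, the cross-section is a single solid region. Net area = 221.00 mm².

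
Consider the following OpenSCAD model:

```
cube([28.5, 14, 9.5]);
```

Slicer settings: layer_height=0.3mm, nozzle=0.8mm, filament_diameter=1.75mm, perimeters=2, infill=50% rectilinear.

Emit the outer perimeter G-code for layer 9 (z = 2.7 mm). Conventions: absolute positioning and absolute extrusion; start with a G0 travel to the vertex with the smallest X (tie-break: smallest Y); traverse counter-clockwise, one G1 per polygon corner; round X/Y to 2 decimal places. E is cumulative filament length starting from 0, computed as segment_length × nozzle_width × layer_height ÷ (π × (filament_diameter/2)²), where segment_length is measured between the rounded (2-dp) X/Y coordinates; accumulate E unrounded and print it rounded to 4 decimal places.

G0 X0.00 Y0.00 Z2.70
G1 X28.50 Y0.00 E2.8437
G1 X28.50 Y14.00 E4.2407
G1 X0.00 Y14.00 E7.0844
G1 X0.00 Y0.00 E8.4813

At z = 2.7 mm: the 28.5×14 cube contributes its full rectangle. The outline is a single polygon with 4 vertices. Extrusion per mm of travel: 0.8 × 0.3 / (π × 0.875²) = 0.099780. Accumulating E over each segment gives final E = 8.4813.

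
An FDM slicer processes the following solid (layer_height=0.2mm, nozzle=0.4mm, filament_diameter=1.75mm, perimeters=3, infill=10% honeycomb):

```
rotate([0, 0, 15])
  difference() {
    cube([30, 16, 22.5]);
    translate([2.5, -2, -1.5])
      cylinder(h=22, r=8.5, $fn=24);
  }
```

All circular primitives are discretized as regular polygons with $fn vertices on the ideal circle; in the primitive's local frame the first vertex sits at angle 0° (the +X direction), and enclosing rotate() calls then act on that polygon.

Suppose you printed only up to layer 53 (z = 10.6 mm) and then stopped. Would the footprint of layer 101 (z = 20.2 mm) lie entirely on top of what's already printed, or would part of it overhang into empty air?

Compare the two slices. At z = 10.6: the 30×16 cube contributes its full rectangle (area 480.00 mm²); the r=8.5 cylinder at (2.5, -2) contributes a regular 24-gon of circumradius 8.5 (area = (24/2)·8.500²·sin(360°/24) = 224.40 mm²); After the difference (first − rest): starting from the 30×16 cube (480.00 mm²), the r=8.5 cylinder at (2.5, -2) partially overlaps it — only the 55.19 mm² overlap (of its 224.40 mm²) is removed, clipping the outline — area = 424.81 mm²; (whole slice rotated 15° about Z — lengths, areas and connectivity unchanged). At z = 20.2: the cube (footprint 30×16) is included at this height (area 480.00 mm²); the cylinder at (2.5, -2): section is a regular 24-gon, circumradius r=8.5 (area = (24/2)·8.500²·sin(360°/24) = 224.40 mm²); Taking the first minus the rest: starting from the 30×16 cube (480.00 mm²), the r=8.5 cylinder at (2.5, -2) partially overlaps it — only the 55.19 mm² overlap (of its 224.40 mm²) is removed, clipping the outline — area = 424.81 mm²; (whole slice rotated 15° about Z — lengths, areas and connectivity unchanged). Checking containment: the cross-section at z = 20.2 is a subset of the cross-section at z = 10.6.

entirely on top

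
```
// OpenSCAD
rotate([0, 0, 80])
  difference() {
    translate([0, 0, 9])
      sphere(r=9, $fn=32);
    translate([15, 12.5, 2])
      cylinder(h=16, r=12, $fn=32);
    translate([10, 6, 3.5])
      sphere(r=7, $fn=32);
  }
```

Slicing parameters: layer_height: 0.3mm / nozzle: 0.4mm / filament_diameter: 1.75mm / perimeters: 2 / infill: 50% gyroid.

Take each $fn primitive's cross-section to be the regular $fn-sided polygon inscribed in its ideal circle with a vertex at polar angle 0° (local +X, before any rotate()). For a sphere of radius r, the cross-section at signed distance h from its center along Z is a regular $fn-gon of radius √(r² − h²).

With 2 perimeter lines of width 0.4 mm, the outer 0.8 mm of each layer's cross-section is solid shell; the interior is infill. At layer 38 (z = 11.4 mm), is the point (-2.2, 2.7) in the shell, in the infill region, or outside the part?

infill

At z = 11.4 mm: the r=9 sphere contributes a regular 32-gon of circumradius √(9²−2.4²) = 8.674; the r=12 cylinder at (15, 12.5) contributes a regular 32-gon of circumradius 12; the sphere at (10, 6) does not reach this height (|z−center|=7.900 > r=7); Taking the first minus the rest: starting from the r=9 sphere, the r=12 cylinder at (15, 12.5) partially overlaps it — only the 4.70 mm² overlap (of its 449.49 mm²) is removed, clipping the outline — 1 connected region; (rotated 80° about Z; rotation is an isometry so areas/perimeters/island counts are preserved). Overall, the cross-section is a single solid region. Undo the 80° rotation: the query point maps to (2.277, 2.635) in the un-rotated model frame. The nearest boundary edge runs (5.02, 5.83)→(6.51, 4.01); distance from the point to it = 4.15 mm. The point is inside the cross-section and 4.15 mm from the nearest boundary — more than the 0.8 mm shell width (2 × 0.4), so it's in the infill interior.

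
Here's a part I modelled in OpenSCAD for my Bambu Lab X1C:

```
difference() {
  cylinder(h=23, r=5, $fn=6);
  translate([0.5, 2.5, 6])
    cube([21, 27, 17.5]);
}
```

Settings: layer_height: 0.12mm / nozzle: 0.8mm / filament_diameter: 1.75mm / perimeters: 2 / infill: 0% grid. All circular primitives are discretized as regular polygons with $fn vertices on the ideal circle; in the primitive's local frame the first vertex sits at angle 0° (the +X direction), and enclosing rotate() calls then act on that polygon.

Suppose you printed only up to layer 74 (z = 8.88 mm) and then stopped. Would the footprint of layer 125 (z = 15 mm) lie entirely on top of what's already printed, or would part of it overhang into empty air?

entirely on top

Compare the two slices. At z = 8.88: the r=5 cylinder gives a regular 6-gon of circumradius 5 (constant along its height) (area = (6/2)·5.000²·sin(360°/6) = 64.95 mm²); the 21×27 cube at (0.5, 2.5) contributes its full rectangle (area 567.00 mm²); Subtracting the remaining from the first: starting from the r=5 cylinder (64.95 mm²), the 21×27 cube at (0.5, 2.5) partially overlaps it — only the 4.63 mm² overlap (of its 567.00 mm²) is removed, clipping the outline — area = 60.32 mm². At z = 15: the r=5 cylinder contributes a regular 6-gon of circumradius 5 (area = (6/2)·5.000²·sin(360°/6) = 64.95 mm²); the cube at (0.5, 2.5) (footprint 21×27) is included at this height (area 567.00 mm²); After the difference (first − rest): starting from the r=5 cylinder (64.95 mm²), the 21×27 cube at (0.5, 2.5) partially overlaps it — only the 4.63 mm² overlap (of its 567.00 mm²) is removed, clipping the outline — area = 60.32 mm². Checking containment: the cross-section at z = 15 is a subset of the cross-section at z = 8.88.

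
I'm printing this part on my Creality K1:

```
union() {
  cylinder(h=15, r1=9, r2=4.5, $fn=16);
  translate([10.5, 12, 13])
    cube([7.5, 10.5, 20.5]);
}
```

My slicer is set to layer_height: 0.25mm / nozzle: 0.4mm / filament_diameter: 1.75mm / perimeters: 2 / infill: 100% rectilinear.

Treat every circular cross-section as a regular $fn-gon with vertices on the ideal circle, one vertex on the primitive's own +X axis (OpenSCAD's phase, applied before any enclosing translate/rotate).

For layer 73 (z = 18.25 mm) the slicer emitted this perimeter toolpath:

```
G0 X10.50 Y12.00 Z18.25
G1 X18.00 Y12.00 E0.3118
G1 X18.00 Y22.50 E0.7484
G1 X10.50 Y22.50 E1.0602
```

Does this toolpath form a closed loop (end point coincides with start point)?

no

Start point (G0): (10.50, 12.00). End point (last G1): the path does not return to the start — open.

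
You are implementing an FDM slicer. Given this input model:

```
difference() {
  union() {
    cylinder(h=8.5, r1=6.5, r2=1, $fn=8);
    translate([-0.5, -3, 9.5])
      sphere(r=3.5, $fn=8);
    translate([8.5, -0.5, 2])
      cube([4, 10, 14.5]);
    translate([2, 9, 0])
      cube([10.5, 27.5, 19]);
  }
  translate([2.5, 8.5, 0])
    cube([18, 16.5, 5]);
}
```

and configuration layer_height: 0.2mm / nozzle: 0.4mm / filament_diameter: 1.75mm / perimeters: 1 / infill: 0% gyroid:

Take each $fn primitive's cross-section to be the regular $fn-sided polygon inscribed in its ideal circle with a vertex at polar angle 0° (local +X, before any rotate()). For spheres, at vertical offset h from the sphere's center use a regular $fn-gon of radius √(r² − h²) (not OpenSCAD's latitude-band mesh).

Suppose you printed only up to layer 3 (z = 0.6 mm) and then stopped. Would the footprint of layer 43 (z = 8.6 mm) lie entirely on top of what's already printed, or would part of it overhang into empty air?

Compare the two slices. At z = 0.6: the cone contributes a regular 8-gon of circumradius 6.112 (interpolated between r1=6.5 and r2=1 at t=0.071) (area = (8/2)·6.112²·sin(360°/8) = 105.65 mm²); the sphere at (-0.5, -3) is absent (|z−center|=8.900 > r=3.5); the cube at (8.5, -0.5) is not intersected at this z (z outside [2, 16.5]); the cube at (2, 9) (footprint 10.5×27.5) is included at this height (area 288.75 mm²); Merging all regions: the 2 present regions are separate (no shared area or edge), so areas and boundary lengths simply add and each stays a separate island — area = 394.40 mm²; the cube at (2.5, 8.5) (footprint 18×16.5) is included at this height (area 297.00 mm²); Subtracting the remaining from the first: starting from the result so far (394.40 mm²), the 18×16.5 cube at (2.5, 8.5) partially overlaps it — only the 160.00 mm² overlap (of its 297.00 mm²) is removed, clipping the outline — area = 234.40 mm². At z = 8.6: the cone does not reach this height (z outside [0, 8.5]); the sphere at (-0.5, -3): section is a regular 8-gon, circumradius = √(r²−h²) = √(3.5²−0.9²) = 3.382 (area = (8/2)·3.382²·sin(360°/8) = 32.36 mm²); the cube at (8.5, -0.5) is present — its section is the full 4×10 rectangle (area 40.00 mm²); the cube at (2, 9) is present — its section is the full 10.5×27.5 rectangle (area 288.75 mm²); Combining (union): the regions partially overlap — summed areas 361.11 mm² minus the doubly-counted overlap 2.00 mm² gives 359.11 mm² — area = 359.11 mm²; the cube at (2.5, 8.5) is absent (z outside [0, 5]); After the difference (first − rest): none of the subtracted shapes is present at this height, so the result so far is unchanged — area = 359.11 mm². Checking containment: at z = 8.6 the cross-section extends beyond the z = 0.6 cross-section by about 199.46 mm².

part overhangs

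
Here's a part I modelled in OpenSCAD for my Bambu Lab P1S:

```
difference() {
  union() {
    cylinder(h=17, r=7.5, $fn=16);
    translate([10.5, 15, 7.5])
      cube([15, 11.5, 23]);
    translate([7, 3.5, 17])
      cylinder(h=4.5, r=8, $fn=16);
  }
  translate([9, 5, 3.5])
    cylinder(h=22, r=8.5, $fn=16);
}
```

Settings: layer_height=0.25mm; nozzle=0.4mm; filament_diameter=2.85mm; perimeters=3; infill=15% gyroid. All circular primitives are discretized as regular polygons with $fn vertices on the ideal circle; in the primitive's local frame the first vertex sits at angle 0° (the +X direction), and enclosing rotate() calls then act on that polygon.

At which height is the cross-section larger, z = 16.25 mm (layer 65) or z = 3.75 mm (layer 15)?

Layer 65 (z = 16.25): the r=7.5 cylinder contributes a regular 16-gon of circumradius 7.5 (area = (16/2)·7.500²·sin(360°/16) = 172.21 mm²); the cube at (10.5, 15) is present — its section is the full 15×11.5 rectangle (area 172.50 mm²); the cylinder at (7, 3.5) does not reach this height (z outside [17, 21.5]); Merging all regions: the 2 present regions are separate (no shared area or edge), so areas and boundary lengths simply add and each stays a separate island — area = 344.71 mm²; the r=8.5 cylinder at (9, 5) gives a regular 16-gon of circumradius 8.5 (constant along its height) (area = (16/2)·8.500²·sin(360°/16) = 221.19 mm²); After the difference (first − rest): starting from the result so far (344.71 mm²), the r=8.5 cylinder at (9, 5) partially overlaps it — only the 45.56 mm² overlap (of its 221.19 mm²) is removed, clipping the outline — area = 299.15 mm². So its area = 299.15 mm². Layer 15 (z = 3.75): the cylinder: section is a regular 16-gon, circumradius r=7.5 (area = (16/2)·7.500²·sin(360°/16) = 172.21 mm²); the cube at (10.5, 15) does not reach this height (z outside [7.5, 30.5]); the cylinder at (7, 3.5) is absent (z outside [17, 21.5]); Merging all regions: only the r=7.5 cylinder is present, so the union is just that shape — area = 172.21 mm²; the r=8.5 cylinder at (9, 5) gives a regular 16-gon of circumradius 8.5 (constant along its height) (area = (16/2)·8.500²·sin(360°/16) = 221.19 mm²); After the difference (first − rest): starting from that combined region (172.21 mm²), the r=8.5 cylinder at (9, 5) partially overlaps it — only the 45.56 mm² overlap (of its 221.19 mm²) is removed, clipping the outline — area = 126.65 mm². So its area = 126.65 mm². Layer 65 is larger (299.15 vs 126.65 mm²).

layer 65 (z = 16.25 mm)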